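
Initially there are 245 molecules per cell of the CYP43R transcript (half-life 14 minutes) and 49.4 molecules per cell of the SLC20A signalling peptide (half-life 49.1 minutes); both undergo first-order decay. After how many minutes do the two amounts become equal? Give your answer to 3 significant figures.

Set 245·(1/2)^(t/14) = 49.4·(1/2)^(t/49.1).
Taking log₂: log₂(245/49.4) = t·(1/14 − 1/49.1).
log₂(4.9595) = 2.3102; 1/14 − 1/49.1 = 0.051062.
t = 2.3102 / 0.051062 ≈ 45.243 minutes.

45.2 minutes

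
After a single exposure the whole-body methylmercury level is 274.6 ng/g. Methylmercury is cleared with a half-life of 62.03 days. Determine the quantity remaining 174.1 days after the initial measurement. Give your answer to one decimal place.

Number of half-lives: n = 174.1/62.03 ≈ 2.8067.
Remaining = 274.6 × (1/2)^2.8067 = 274.6 × 0.14292 ≈ 39.246 ng/g.

39.2 ng/g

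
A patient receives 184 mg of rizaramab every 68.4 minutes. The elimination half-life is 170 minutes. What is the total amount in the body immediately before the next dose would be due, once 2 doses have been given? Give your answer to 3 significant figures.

245 mg

The 2 doses were given 136.8, 68.4 minutes ago.
Total = 184·(1/2)^(136.8/170) + 184·(1/2)^(68.4/170)
      = 105.34 + 139.22 ≈ 244.55 mg.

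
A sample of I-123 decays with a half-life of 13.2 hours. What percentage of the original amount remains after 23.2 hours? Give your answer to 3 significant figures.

n = 23.2/13.2 ≈ 1.7576 half-lives.
Fraction remaining = (1/2)^1.7576 ≈ 0.29574, i.e. 29.574%.

29.6%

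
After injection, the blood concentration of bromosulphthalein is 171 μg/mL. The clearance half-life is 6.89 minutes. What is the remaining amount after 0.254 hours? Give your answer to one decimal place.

36.9 μg/mL

Convert the elapsed time: 0.254 hours = 15.24 minutes.
Number of half-lives: n = 15.24/6.89 ≈ 2.2119.
Remaining = 171 × (1/2)^2.2119 = 171 × 0.21585 ≈ 36.91 μg/mL.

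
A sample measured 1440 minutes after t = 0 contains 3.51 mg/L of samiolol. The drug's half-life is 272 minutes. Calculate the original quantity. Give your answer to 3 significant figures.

Number of half-lives elapsed: n = 1440/272 ≈ 5.2941.
A₀ = A × 2^n = 3.51 × 2^5.2941 = 3.51 × 39.236 ≈ 137.72 mg/L.

138 mg/L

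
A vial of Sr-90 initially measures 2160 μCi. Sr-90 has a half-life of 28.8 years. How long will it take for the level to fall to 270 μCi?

86.4 years

270/2160 = 1/8, so 3 half-lives have elapsed.
t = 3 × 28.8 = 86.4 years.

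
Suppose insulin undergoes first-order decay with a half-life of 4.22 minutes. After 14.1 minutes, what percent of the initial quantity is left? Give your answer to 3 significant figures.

n = 14.1/4.22 ≈ 3.3412 half-lives.
Fraction remaining = (1/2)^3.3412 ≈ 0.098671, i.e. 9.8671%.

9.87%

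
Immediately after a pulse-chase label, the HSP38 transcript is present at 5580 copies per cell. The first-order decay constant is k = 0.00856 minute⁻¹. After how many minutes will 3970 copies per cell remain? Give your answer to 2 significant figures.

40 minutes

t½ = ln 2 / k = 0.69315 / 0.00856 ≈ 80.975 minutes.
Fraction remaining = 3970/5580 ≈ 0.71147.
n = log₂(5580/3970) = ln(1.4055)/ln 2 ≈ 0.49113 half-lives.
t = n × t½ = 0.49113 × 80.975 ≈ 39.769 minutes.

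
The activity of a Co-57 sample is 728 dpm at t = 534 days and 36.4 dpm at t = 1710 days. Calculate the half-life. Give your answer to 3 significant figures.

Over Δt = 1710 − 534 = 1176 days, the level fell by a factor of 728/36.4 ≈ 20.
n = log₂(20) ≈ 4.3219 half-lives, so t½ = 1176/4.3219 ≈ 272.1 days.

272 days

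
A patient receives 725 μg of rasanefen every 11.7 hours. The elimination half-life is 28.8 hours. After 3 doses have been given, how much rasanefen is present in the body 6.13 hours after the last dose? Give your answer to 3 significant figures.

1450 μg

The 3 doses were given 29.53, 17.83, 6.13 hours ago.
Total = 725·(1/2)^(29.53/28.8) + 725·(1/2)^(17.83/28.8) + 725·(1/2)^(6.13/28.8)
      = 356.19 + 472.03 + 625.55 ≈ 1453.8 μg.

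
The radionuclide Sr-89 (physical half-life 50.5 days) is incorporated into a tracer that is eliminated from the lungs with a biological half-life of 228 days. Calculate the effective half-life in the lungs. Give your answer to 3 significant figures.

1/t_eff = 1/t_phys + 1/t_biol = 1/50.5 + 1/228 = 0.024188 per day.
t_eff = 50.5 × 228 / (50.5 + 228) ≈ 41.343 days.

41.3 days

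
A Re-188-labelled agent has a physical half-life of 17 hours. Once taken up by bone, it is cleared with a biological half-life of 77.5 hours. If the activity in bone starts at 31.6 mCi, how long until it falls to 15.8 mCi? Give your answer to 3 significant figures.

1/t_eff = 1/t_phys + 1/t_biol = 1/17 + 1/77.5 = 0.071727 per hour.
t_eff = 17 × 77.5 / (17 + 77.5) ≈ 13.942 hours.
n = log₂(31.6/15.8) ≈ 1; t = 1 × 13.942 ≈ 13.942 hours.

13.9 hours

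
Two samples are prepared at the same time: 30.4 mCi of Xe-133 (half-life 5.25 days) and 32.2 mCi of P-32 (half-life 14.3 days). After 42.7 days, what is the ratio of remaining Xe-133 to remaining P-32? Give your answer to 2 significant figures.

0.027

Xe-133: 30.4 × (1/2)^(42.7/5.25) = 30.4 × (1/2)^8.1333 ≈ 0.10827 mCi.
P-32: 32.2 × (1/2)^(42.7/14.3) = 32.2 × (1/2)^2.986 ≈ 4.0642 mCi.
Ratio ≈ 0.10827 / 4.0642 ≈ 0.026639.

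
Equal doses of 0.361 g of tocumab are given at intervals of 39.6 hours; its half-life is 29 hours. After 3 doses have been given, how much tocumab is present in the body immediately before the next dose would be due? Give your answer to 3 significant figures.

0.216 g

The 3 doses were given 118.8, 79.2, 39.6 hours ago.
Total = 0.361·(1/2)^(118.8/29) + 0.361·(1/2)^(79.2/29) + 0.361·(1/2)^(39.6/29)
      = 0.021102 + 0.054373 + 0.1401 ≈ 0.21558 g.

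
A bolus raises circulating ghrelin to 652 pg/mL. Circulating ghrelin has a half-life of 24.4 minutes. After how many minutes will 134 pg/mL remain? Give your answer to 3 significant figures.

Fraction remaining = 134/652 ≈ 0.20552.
n = log₂(652/134) = ln(4.8657)/ln 2 ≈ 2.2826 half-lives.
t = n × t½ = 2.2826 × 24.4 ≈ 55.696 minutes.

55.7 minutes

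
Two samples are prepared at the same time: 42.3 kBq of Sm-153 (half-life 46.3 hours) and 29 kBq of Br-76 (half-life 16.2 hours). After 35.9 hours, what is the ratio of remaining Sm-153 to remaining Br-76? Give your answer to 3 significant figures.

Sm-153: 42.3 × (1/2)^(35.9/46.3) = 42.3 × (1/2)^0.77538 ≈ 24.713 kBq.
Br-76: 29 × (1/2)^(35.9/16.2) = 29 × (1/2)^2.216 ≈ 6.2417 kBq.
Ratio ≈ 24.713 / 6.2417 ≈ 3.9594.

3.96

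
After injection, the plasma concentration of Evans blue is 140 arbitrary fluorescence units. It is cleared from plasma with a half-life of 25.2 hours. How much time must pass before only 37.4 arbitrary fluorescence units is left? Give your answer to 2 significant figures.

48 hours

Fraction remaining = 37.4/140 ≈ 0.26714.
n = log₂(140/37.4) = ln(3.7433)/ln 2 ≈ 1.9043 half-lives.
t = n × t½ = 1.9043 × 25.2 ≈ 47.989 hours.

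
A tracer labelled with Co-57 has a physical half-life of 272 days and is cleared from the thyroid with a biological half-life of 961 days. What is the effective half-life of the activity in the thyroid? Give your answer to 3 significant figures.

212 days

1/t_eff = 1/t_phys + 1/t_biol = 1/272 + 1/961 = 0.0047171 per day.
t_eff = 272 × 961 / (272 + 961) ≈ 212 days.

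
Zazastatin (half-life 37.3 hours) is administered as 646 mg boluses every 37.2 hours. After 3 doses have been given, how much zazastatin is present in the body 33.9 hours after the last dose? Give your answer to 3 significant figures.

603 mg

The 3 doses were given 108.3, 71.1, 33.9 hours ago.
Total = 646·(1/2)^(108.3/37.3) + 646·(1/2)^(71.1/37.3) + 646·(1/2)^(33.9/37.3)
      = 86.337 + 172.35 + 344.07 ≈ 602.76 mg.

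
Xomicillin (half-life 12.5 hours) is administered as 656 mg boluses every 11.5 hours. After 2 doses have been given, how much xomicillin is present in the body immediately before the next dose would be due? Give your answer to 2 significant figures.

530 mg

The 2 doses were given 23, 11.5 hours ago.
Total = 656·(1/2)^(23/12.5) + 656·(1/2)^(11.5/12.5)
      = 183.24 + 346.7 ≈ 529.94 mg.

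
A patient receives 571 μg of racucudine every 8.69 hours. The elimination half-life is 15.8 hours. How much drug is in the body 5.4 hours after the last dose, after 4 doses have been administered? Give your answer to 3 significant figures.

1110 μg

The 4 doses were given 31.47, 22.78, 14.09, 5.4 hours ago.
Total = 571·(1/2)^(31.47/15.8) + 571·(1/2)^(22.78/15.8) + 571·(1/2)^(14.09/15.8) + 571·(1/2)^(5.4/15.8)
      = 143.57 + 210.19 + 307.74 + 450.56 ≈ 1112.1 μg.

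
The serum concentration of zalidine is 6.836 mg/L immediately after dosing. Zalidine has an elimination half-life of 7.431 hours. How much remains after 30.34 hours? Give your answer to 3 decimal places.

0.403 mg/L

Number of half-lives: n = 30.34/7.431 ≈ 4.0829.
Remaining = 6.836 × (1/2)^4.0829 = 6.836 × 0.05901 ≈ 0.40339 mg/L.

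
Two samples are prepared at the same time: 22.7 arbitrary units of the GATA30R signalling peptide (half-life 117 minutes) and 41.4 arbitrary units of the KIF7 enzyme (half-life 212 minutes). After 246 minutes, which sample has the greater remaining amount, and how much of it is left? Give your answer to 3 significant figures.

KIF7 enzyme, 18.5 arbitrary units

GATA30R signalling peptide: 22.7 × (1/2)^2.1026 ≈ 5.2856 arbitrary units.
KIF7 enzyme: 41.4 × (1/2)^1.1604 ≈ 18.522 arbitrary units.
KIF7 enzyme has more remaining, at ≈ 18.522 arbitrary units.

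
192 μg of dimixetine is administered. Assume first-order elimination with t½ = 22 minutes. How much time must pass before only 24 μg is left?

66 minutes

24/192 = 1/8, so 3 half-lives have elapsed.
t = 3 × 22 = 66 minutes.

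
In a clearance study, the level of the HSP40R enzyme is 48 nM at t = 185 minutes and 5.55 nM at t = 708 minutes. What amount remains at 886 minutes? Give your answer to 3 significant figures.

2.66 nM

Over Δt = 708 − 185 = 523 minutes, the level fell by a factor of 48/5.55 ≈ 8.6486.
n = log₂(8.6486) ≈ 3.1125 half-lives, so t½ = 523/3.1125 ≈ 168.03 minutes.
From t = 708 to t = 886: 5.55 × (1/2)^((886−708)/168.03) ≈ 2.6632 nM.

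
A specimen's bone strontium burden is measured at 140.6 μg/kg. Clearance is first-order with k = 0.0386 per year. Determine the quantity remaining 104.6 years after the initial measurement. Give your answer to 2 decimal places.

2.48 μg/kg

t½ = ln 2 / k = 0.69315 / 0.0386 ≈ 17.957 years.
Number of half-lives: n = 104.6/17.957 ≈ 5.825.
Remaining = 140.6 × (1/2)^5.825 = 140.6 × 0.01764 ≈ 2.4802 μg/kg.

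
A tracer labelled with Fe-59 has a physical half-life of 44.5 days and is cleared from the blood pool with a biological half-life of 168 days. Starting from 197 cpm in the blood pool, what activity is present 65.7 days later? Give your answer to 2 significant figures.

54 cpm

1/t_eff = 1/t_phys + 1/t_biol = 1/44.5 + 1/168 = 0.028424 per day.
t_eff = 44.5 × 168 / (44.5 + 168) ≈ 35.181 days.
Remaining = 197 × (1/2)^(65.7/35.181) = 197 × (1/2)^1.8675 ≈ 53.988 cpm.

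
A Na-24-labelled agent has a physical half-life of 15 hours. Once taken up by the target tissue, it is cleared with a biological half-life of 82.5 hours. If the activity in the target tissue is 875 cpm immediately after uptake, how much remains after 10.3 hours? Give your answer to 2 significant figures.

500 cpm

1/t_eff = 1/t_phys + 1/t_biol = 1/15 + 1/82.5 = 0.078788 per hour.
t_eff = 15 × 82.5 / (15 + 82.5) ≈ 12.692 hours.
Remaining = 875 × (1/2)^(10.3/12.692) = 875 × (1/2)^0.81152 ≈ 498.56 cpm.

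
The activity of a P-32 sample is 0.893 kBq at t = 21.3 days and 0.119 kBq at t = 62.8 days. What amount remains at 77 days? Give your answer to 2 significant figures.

Over Δt = 62.8 − 21.3 = 41.5 days, the level fell by a factor of 0.893/0.119 ≈ 7.5042.
n = log₂(7.5042) ≈ 2.9077 half-lives, so t½ = 41.5/2.9077 ≈ 14.272 days.
From t = 62.8 to t = 77: 0.119 × (1/2)^((77−62.8)/14.272) ≈ 0.05971 kBq.

0.060 kBq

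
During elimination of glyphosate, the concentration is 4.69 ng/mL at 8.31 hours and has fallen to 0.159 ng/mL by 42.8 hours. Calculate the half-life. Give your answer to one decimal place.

Over Δt = 42.8 − 8.31 = 34.49 hours, the level fell by a factor of 4.69/0.159 ≈ 29.497.
n = log₂(29.497) ≈ 4.8825 half-lives, so t½ = 34.49/4.8825 ≈ 7.064 hours.

7.1 hours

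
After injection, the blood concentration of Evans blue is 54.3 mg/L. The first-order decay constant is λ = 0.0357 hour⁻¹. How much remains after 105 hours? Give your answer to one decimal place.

1.3 mg/L

t½ = ln 2 / λ = 0.69315 / 0.0357 ≈ 19.416 hours.
Number of half-lives: n = 105/19.416 ≈ 5.4079.
Remaining = 54.3 × (1/2)^5.4079 = 54.3 × 0.023553 ≈ 1.2789 mg/L.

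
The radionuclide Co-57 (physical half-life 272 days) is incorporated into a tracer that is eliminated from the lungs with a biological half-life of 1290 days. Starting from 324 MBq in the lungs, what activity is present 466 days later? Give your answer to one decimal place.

1/t_eff = 1/t_phys + 1/t_biol = 1/272 + 1/1290 = 0.0044517 per day.
t_eff = 272 × 1290 / (272 + 1290) ≈ 224.64 days.
Remaining = 324 × (1/2)^(466/224.64) = 324 × (1/2)^2.0745 ≈ 76.925 MBq.

76.9 MBq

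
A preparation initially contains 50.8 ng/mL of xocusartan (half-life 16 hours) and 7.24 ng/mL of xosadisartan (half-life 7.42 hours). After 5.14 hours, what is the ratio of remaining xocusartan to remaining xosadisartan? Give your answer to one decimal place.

xocusartan: 50.8 × (1/2)^(5.14/16) = 50.8 × (1/2)^0.32125 ≈ 40.659 ng/mL.
xosadisartan: 7.24 × (1/2)^(5.14/7.42) = 7.24 × (1/2)^0.69272 ≈ 4.4793 ng/mL.
Ratio ≈ 40.659 / 4.4793 ≈ 9.0771.

9.1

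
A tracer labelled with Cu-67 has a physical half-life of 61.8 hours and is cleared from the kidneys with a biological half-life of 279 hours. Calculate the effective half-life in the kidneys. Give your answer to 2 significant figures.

51 hours

1/t_eff = 1/t_phys + 1/t_biol = 1/61.8 + 1/279 = 0.019765 per hour.
t_eff = 61.8 × 279 / (61.8 + 279) ≈ 50.593 hours.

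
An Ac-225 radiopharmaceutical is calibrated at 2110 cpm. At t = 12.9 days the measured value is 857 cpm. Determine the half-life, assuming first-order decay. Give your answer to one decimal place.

9.9 days

A/A₀ = 857/2110 ≈ 0.40616.
n = log₂(2.4621) ≈ 1.2999 half-lives elapsed in 12.9 days.
t½ = 12.9/1.2999 ≈ 9.924 days.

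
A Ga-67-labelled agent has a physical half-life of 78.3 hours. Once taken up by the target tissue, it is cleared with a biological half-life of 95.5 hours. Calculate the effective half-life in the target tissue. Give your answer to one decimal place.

43.0 hours

1/t_eff = 1/t_phys + 1/t_biol = 1/78.3 + 1/95.5 = 0.023243 per hour.
t_eff = 78.3 × 95.5 / (78.3 + 95.5) ≈ 43.024 hours.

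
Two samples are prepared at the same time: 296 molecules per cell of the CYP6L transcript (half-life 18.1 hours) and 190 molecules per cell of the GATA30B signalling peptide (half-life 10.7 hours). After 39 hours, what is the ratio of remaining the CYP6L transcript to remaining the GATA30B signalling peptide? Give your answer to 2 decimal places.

4.38

CYP6L transcript: 296 × (1/2)^(39/18.1) = 296 × (1/2)^2.1547 ≈ 66.476 molecules per cell.
GATA30B signalling peptide: 190 × (1/2)^(39/10.7) = 190 × (1/2)^3.6449 ≈ 15.189 molecules per cell.
Ratio ≈ 66.476 / 15.189 ≈ 4.3765.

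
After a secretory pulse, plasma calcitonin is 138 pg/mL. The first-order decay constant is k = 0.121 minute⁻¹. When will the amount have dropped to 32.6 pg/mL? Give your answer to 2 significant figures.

12 minutes

t½ = ln 2 / k = 0.69315 / 0.121 ≈ 5.7285 minutes.
Fraction remaining = 32.6/138 ≈ 0.23623.
n = log₂(138/32.6) = ln(4.2331)/ln 2 ≈ 2.0817 half-lives.
t = n × t½ = 2.0817 × 5.7285 ≈ 11.925 minutes.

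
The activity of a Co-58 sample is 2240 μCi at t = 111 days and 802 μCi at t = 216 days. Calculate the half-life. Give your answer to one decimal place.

Over Δt = 216 − 111 = 105 days, the level fell by a factor of 2240/802 ≈ 2.793.
n = log₂(2.793) ≈ 1.4818 half-lives, so t½ = 105/1.4818 ≈ 70.859 days.

70.9 days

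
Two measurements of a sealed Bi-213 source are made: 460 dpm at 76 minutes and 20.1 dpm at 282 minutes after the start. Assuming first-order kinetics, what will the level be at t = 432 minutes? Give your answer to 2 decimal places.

2.06 dpm

Over Δt = 282 − 76 = 206 minutes, the level fell by a factor of 460/20.1 ≈ 22.886.
n = log₂(22.886) ≈ 4.5164 half-lives, so t½ = 206/4.5164 ≈ 45.612 minutes.
From t = 282 to t = 432: 20.1 × (1/2)^((432−282)/45.612) ≈ 2.057 dpm.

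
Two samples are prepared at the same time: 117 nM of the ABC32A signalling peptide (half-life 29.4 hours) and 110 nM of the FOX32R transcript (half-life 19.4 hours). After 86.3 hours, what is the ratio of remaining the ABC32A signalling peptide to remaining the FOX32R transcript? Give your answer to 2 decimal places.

ABC32A signalling peptide: 117 × (1/2)^(86.3/29.4) = 117 × (1/2)^2.9354 ≈ 15.295 nM.
FOX32R transcript: 110 × (1/2)^(86.3/19.4) = 110 × (1/2)^4.4485 ≈ 5.0382 nM.
Ratio ≈ 15.295 / 5.0382 ≈ 3.0358.

3.04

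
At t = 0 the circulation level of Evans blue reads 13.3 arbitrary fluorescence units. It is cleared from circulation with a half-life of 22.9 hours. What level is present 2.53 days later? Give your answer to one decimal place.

2.1 arbitrary fluorescence units

Convert the elapsed time: 2.53 days = 60.72 hours.
Number of half-lives: n = 60.72/22.9 ≈ 2.6515.
Remaining = 13.3 × (1/2)^2.6515 = 13.3 × 0.15915 ≈ 2.1167 arbitrary fluorescence units.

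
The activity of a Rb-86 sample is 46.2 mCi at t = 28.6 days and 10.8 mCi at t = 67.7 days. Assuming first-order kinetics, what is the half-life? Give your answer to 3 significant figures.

Over Δt = 67.7 − 28.6 = 39.1 days, the level fell by a factor of 46.2/10.8 ≈ 4.2778.
n = log₂(4.2778) ≈ 2.0969 half-lives, so t½ = 39.1/2.0969 ≈ 18.647 days.

18.6 days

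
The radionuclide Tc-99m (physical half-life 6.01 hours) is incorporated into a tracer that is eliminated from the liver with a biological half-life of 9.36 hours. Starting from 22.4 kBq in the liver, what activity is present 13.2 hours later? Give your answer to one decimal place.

1/t_eff = 1/t_phys + 1/t_biol = 1/6.01 + 1/9.36 = 0.27323 per hour.
t_eff = 6.01 × 9.36 / (6.01 + 9.36) ≈ 3.66 hours.
Remaining = 22.4 × (1/2)^(13.2/3.66) = 22.4 × (1/2)^3.6066 ≈ 1.8389 kBq.

1.8 kBq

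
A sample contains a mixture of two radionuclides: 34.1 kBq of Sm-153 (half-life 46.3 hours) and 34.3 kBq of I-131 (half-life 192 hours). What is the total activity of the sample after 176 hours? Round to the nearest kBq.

21 kBq

Sm-153: 34.1 × (1/2)^(176/46.3) = 34.1 × (1/2)^3.8013 ≈ 2.446 kBq.
I-131: 34.3 × (1/2)^(176/192) = 34.3 × (1/2)^0.91667 ≈ 18.17 kBq.
Total = 2.446 + 18.17 ≈ 20.616 kBq.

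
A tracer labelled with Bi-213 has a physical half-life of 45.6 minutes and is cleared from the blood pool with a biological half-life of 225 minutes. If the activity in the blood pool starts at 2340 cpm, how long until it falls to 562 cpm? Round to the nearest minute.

78 minutes

1/t_eff = 1/t_phys + 1/t_biol = 1/45.6 + 1/225 = 0.026374 per minute.
t_eff = 45.6 × 225 / (45.6 + 225) ≈ 37.916 minutes.
n = log₂(2340/562) ≈ 2.0579; t = 2.0579 × 37.916 ≈ 78.026 minutes.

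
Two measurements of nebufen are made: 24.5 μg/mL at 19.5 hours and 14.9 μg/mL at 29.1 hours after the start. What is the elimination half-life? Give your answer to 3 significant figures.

13.4 hours

Over Δt = 29.1 − 19.5 = 9.6 hours, the level fell by a factor of 24.5/14.9 ≈ 1.6443.
n = log₂(1.6443) ≈ 0.71747 half-lives, so t½ = 9.6/0.71747 ≈ 13.38 hours.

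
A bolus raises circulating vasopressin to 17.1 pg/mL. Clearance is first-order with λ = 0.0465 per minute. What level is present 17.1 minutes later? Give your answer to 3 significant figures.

7.72 pg/mL

t½ = ln 2 / λ = 0.69315 / 0.0465 ≈ 14.906 minutes.
Number of half-lives: n = 17.1/14.906 ≈ 1.1472.
Remaining = 17.1 × (1/2)^1.1472 = 17.1 × 0.45151 ≈ 7.7209 pg/mL.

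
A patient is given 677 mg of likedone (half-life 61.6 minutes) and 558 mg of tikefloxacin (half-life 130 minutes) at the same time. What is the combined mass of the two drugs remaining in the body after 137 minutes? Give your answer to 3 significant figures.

likedone: 677 × (1/2)^(137/61.6) = 677 × (1/2)^2.224 ≈ 144.91 mg.
tikefloxacin: 558 × (1/2)^(137/130) = 558 × (1/2)^1.0538 ≈ 268.78 mg.
Total = 144.91 + 268.78 ≈ 413.69 mg.

414 mg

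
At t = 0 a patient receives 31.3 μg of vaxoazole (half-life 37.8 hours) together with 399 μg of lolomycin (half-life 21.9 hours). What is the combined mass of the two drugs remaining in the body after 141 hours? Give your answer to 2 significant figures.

7.0 μg

vaxoazole: 31.3 × (1/2)^(141/37.8) = 31.3 × (1/2)^3.7302 ≈ 2.3586 μg.
lolomycin: 399 × (1/2)^(141/21.9) = 399 × (1/2)^6.4384 ≈ 4.6008 μg.
Total = 2.3586 + 4.6008 ≈ 6.9594 μg.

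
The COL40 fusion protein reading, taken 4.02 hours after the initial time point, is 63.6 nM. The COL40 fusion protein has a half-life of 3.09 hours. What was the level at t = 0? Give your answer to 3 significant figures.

Number of half-lives elapsed: n = 4.02/3.09 ≈ 1.301.
A₀ = A × 2^n = 63.6 × 2^1.301 = 63.6 × 2.4639 ≈ 156.71 nM.

157 nM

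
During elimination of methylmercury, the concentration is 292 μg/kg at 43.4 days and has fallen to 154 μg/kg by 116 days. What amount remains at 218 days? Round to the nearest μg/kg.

Over Δt = 116 − 43.4 = 72.6 days, the level fell by a factor of 292/154 ≈ 1.8961.
n = log₂(1.8961) ≈ 0.92304 half-lives, so t½ = 72.6/0.92304 ≈ 78.653 days.
From t = 116 to t = 218: 154 × (1/2)^((218−116)/78.653) ≈ 62.681 μg/kg.

63 μg/kg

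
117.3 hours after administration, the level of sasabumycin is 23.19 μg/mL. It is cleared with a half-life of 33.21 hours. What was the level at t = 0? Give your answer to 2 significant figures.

Number of half-lives elapsed: n = 117.3/33.21 ≈ 3.5321.
A₀ = A × 2^n = 23.19 × 2^3.5321 = 23.19 × 11.568 ≈ 268.26 μg/mL.

270 μg/mL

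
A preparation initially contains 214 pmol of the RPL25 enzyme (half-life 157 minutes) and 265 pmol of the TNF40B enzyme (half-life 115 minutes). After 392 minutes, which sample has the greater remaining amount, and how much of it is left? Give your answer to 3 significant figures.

RPL25 enzyme, 37.9 pmol

RPL25 enzyme: 214 × (1/2)^2.4968 ≈ 37.914 pmol.
TNF40B enzyme: 265 × (1/2)^3.4087 ≈ 24.953 pmol.
RPL25 enzyme has more remaining, at ≈ 37.914 pmol.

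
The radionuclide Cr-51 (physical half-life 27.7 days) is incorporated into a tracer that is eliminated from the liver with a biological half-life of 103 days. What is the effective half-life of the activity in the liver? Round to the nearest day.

22 days

1/t_eff = 1/t_phys + 1/t_biol = 1/27.7 + 1/103 = 0.04581 per day.
t_eff = 27.7 × 103 / (27.7 + 103) ≈ 21.829 days.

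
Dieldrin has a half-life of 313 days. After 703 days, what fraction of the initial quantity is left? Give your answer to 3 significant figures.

0.211

n = 703/313 ≈ 2.246 half-lives.
Fraction remaining = (1/2)^2.246 ≈ 0.21081.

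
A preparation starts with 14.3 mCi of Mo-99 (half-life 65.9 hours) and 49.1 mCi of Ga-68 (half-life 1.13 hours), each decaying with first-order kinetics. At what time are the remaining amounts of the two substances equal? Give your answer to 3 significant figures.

Set 14.3·(1/2)^(t/65.9) = 49.1·(1/2)^(t/1.13).
Taking log₂: log₂(14.3/49.1) = t·(1/65.9 − 1/1.13).
log₂(0.29124) = -1.7797; 1/65.9 − 1/1.13 = -0.86978.
t = -1.7797 / -0.86978 ≈ 2.0462 hours.

2.05 hours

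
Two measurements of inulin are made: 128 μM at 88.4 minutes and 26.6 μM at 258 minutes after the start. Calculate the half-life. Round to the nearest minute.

Over Δt = 258 − 88.4 = 169.6 minutes, the level fell by a factor of 128/26.6 ≈ 4.812.
n = log₂(4.812) ≈ 2.2666 half-lives, so t½ = 169.6/2.2666 ≈ 74.824 minutes.

75 minutes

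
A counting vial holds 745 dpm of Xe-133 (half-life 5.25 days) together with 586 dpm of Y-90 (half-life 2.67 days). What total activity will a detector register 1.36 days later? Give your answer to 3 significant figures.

Xe-133: 745 × (1/2)^(1.36/5.25) = 745 × (1/2)^0.25905 ≈ 622.55 dpm.
Y-90: 586 × (1/2)^(1.36/2.67) = 586 × (1/2)^0.50936 ≈ 411.68 dpm.
Total = 622.55 + 411.68 ≈ 1034.2 dpm.

1030 dpm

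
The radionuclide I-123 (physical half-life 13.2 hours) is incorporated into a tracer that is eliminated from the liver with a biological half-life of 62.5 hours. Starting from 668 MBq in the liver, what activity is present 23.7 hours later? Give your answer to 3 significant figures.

1/t_eff = 1/t_phys + 1/t_biol = 1/13.2 + 1/62.5 = 0.091758 per hour.
t_eff = 13.2 × 62.5 / (13.2 + 62.5) ≈ 10.898 hours.
Remaining = 668 × (1/2)^(23.7/10.898) = 668 × (1/2)^2.1747 ≈ 147.96 MBq.

148 MBq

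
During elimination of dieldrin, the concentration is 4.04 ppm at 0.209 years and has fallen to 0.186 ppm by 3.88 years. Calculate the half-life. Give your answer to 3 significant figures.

0.827 years

Over Δt = 3.88 − 0.209 = 3.671 years, the level fell by a factor of 4.04/0.186 ≈ 21.72.
n = log₂(21.72) ≈ 4.441 half-lives, so t½ = 3.671/4.441 ≈ 0.82662 years.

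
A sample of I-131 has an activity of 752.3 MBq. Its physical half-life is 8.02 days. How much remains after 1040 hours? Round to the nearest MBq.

18 MBq

Convert the elapsed time: 1040 hours = 43.3333 days.
Number of half-lives: n = 43.3333/8.02 ≈ 5.4032.
Remaining = 752.3 × (1/2)^5.4032 = 752.3 × 0.023631 ≈ 17.778 MBq.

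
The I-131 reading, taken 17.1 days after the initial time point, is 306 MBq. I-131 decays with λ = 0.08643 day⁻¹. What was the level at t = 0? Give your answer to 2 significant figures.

t½ = ln 2 / λ = 0.69315 / 0.08643 ≈ 8.0198 days.
Number of half-lives elapsed: n = 17.1/8.0198 ≈ 2.1322.
A₀ = A × 2^n = 306 × 2^2.1322 = 306 × 4.384 ≈ 1341.5 MBq.

1300 MBq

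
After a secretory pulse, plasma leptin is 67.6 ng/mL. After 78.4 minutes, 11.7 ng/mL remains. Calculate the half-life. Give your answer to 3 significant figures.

A/A₀ = 11.7/67.6 ≈ 0.17308.
n = log₂(5.7778) ≈ 2.5305 half-lives elapsed in 78.4 minutes.
t½ = 78.4/2.5305 ≈ 30.982 minutes.

31.0 minutes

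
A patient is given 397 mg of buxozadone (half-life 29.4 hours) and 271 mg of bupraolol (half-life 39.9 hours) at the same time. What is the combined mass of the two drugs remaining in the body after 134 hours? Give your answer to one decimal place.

43.3 mg

buxozadone: 397 × (1/2)^(134/29.4) = 397 × (1/2)^4.5578 ≈ 16.856 mg.
bupraolol: 271 × (1/2)^(134/39.9) = 271 × (1/2)^3.3584 ≈ 26.424 mg.
Total = 16.856 + 26.424 ≈ 43.279 mg.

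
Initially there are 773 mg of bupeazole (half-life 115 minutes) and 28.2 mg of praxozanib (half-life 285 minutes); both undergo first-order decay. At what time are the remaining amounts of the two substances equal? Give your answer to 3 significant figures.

Set 773·(1/2)^(t/115) = 28.2·(1/2)^(t/285).
Taking log₂: log₂(773/28.2) = t·(1/115 − 1/285).
log₂(27.411) = 4.7767; 1/115 − 1/285 = 0.0051869.
t = 4.7767 / 0.0051869 ≈ 920.92 minutes.

921 minutes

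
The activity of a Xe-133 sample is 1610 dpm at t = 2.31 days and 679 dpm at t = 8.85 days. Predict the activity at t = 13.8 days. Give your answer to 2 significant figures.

Over Δt = 8.85 − 2.31 = 6.54 days, the level fell by a factor of 1610/679 ≈ 2.3711.
n = log₂(2.3711) ≈ 1.2456 half-lives, so t½ = 6.54/1.2456 ≈ 5.2506 days.
From t = 8.85 to t = 13.8: 679 × (1/2)^((13.8−8.85)/5.2506) ≈ 353.24 dpm.

350 dpm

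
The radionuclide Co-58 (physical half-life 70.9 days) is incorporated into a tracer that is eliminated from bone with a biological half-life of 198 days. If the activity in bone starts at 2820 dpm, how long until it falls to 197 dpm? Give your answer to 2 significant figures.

1/t_eff = 1/t_phys + 1/t_biol = 1/70.9 + 1/198 = 0.019155 per day.
t_eff = 70.9 × 198 / (70.9 + 198) ≈ 52.206 days.
n = log₂(2820/197) ≈ 3.8394; t = 3.8394 × 52.206 ≈ 200.44 days.

200 days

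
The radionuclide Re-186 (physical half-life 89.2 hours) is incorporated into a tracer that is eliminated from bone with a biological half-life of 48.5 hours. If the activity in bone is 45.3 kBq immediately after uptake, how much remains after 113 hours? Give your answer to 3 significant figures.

3.74 kBq

1/t_eff = 1/t_phys + 1/t_biol = 1/89.2 + 1/48.5 = 0.031829 per hour.
t_eff = 89.2 × 48.5 / (89.2 + 48.5) ≈ 31.418 hours.
Remaining = 45.3 × (1/2)^(113/31.418) = 45.3 × (1/2)^3.5967 ≈ 3.7444 kBq.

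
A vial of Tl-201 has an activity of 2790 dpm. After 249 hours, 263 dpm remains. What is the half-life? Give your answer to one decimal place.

73.1 hours

A/A₀ = 263/2790 ≈ 0.094265.
n = log₂(10.608) ≈ 3.4071 half-lives elapsed in 249 hours.
t½ = 249/3.4071 ≈ 73.082 hours.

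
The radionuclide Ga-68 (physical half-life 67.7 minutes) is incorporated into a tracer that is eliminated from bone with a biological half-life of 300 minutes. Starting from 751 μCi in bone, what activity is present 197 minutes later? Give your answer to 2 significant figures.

1/t_eff = 1/t_phys + 1/t_biol = 1/67.7 + 1/300 = 0.018104 per minute.
t_eff = 67.7 × 300 / (67.7 + 300) ≈ 55.235 minutes.
Remaining = 751 × (1/2)^(197/55.235) = 751 × (1/2)^3.5666 ≈ 63.387 μCi.

63 μCi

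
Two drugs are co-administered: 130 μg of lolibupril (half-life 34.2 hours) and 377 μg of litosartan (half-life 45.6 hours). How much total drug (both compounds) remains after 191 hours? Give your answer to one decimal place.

lolibupril: 130 × (1/2)^(191/34.2) = 130 × (1/2)^5.5848 ≈ 2.7086 μg.
litosartan: 377 × (1/2)^(191/45.6) = 377 × (1/2)^4.1886 ≈ 20.675 μg.
Total = 2.7086 + 20.675 ≈ 23.384 μg.

23.4 μg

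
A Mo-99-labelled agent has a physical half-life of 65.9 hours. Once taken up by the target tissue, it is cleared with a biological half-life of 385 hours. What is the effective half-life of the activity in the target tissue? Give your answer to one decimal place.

1/t_eff = 1/t_phys + 1/t_biol = 1/65.9 + 1/385 = 0.017772 per hour.
t_eff = 65.9 × 385 / (65.9 + 385) ≈ 56.269 hours.

56.3 hours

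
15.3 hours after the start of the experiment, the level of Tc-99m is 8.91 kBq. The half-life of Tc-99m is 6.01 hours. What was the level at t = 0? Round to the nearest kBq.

52 kBq

Number of half-lives elapsed: n = 15.3/6.01 ≈ 2.5458.
A₀ = A × 2^n = 8.91 × 2^2.5458 = 8.91 × 5.8391 ≈ 52.027 kBq.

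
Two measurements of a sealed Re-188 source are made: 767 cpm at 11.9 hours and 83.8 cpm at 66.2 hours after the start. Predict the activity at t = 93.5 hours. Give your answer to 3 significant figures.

27.5 cpm

Over Δt = 66.2 − 11.9 = 54.3 hours, the level fell by a factor of 767/83.8 ≈ 9.1527.
n = log₂(9.1527) ≈ 3.1942 half-lives, so t½ = 54.3/3.1942 ≈ 17 hours.
From t = 66.2 to t = 93.5: 83.8 × (1/2)^((93.5−66.2)/17) ≈ 27.53 cpm.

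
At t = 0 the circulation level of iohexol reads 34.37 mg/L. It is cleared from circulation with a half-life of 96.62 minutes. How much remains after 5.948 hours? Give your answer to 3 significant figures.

2.66 mg/L

Convert the elapsed time: 5.948 hours = 356.88 minutes.
Number of half-lives: n = 356.88/96.62 ≈ 3.6936.
Remaining = 34.37 × (1/2)^3.6936 = 34.37 × 0.077286 ≈ 2.6563 mg/L.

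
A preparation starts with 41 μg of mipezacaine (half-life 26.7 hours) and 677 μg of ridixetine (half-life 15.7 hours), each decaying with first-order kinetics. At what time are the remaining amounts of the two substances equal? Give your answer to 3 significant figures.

154 hours

Set 41·(1/2)^(t/26.7) = 677·(1/2)^(t/15.7).
Taking log₂: log₂(41/677) = t·(1/26.7 − 1/15.7).
log₂(0.060561) = -4.0455; 1/26.7 − 1/15.7 = -0.026241.
t = -4.0455 / -0.026241 ≈ 154.17 hours.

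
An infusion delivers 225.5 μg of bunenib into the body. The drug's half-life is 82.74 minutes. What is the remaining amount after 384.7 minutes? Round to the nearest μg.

9 μg

Number of half-lives: n = 384.7/82.74 ≈ 4.6495.
Remaining = 225.5 × (1/2)^4.6495 = 225.5 × 0.039844 ≈ 8.9848 μg.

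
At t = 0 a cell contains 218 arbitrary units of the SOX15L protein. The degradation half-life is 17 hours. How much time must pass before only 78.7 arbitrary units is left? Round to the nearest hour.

25 hours

Fraction remaining = 78.7/218 ≈ 0.36101.
n = log₂(218/78.7) = ln(2.77)/ln 2 ≈ 1.4699 half-lives.
t = n × t½ = 1.4699 × 17 ≈ 24.988 hours.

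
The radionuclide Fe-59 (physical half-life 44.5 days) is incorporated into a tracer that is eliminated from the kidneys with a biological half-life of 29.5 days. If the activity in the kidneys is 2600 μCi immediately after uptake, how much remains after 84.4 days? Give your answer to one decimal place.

1/t_eff = 1/t_phys + 1/t_biol = 1/44.5 + 1/29.5 = 0.05637 per day.
t_eff = 44.5 × 29.5 / (44.5 + 29.5) ≈ 17.74 days.
Remaining = 2600 × (1/2)^(84.4/17.74) = 2600 × (1/2)^4.7576 ≈ 96.112 μCi.

96.1 μCi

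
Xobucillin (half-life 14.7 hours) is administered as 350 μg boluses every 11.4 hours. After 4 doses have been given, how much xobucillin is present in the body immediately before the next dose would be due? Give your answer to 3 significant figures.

434 μg

The 4 doses were given 45.6, 34.2, 22.8, 11.4 hours ago.
Total = 350·(1/2)^(45.6/14.7) + 350·(1/2)^(34.2/14.7) + 350·(1/2)^(22.8/14.7) + 350·(1/2)^(11.4/14.7)
      = 40.762 + 69.777 + 119.44 + 204.46 ≈ 434.45 μg.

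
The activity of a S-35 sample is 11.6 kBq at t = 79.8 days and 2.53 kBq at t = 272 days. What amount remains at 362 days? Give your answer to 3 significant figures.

Over Δt = 272 − 79.8 = 192.2 days, the level fell by a factor of 11.6/2.53 ≈ 4.585.
n = log₂(4.585) ≈ 2.1969 half-lives, so t½ = 192.2/2.1969 ≈ 87.486 days.
From t = 272 to t = 362: 2.53 × (1/2)^((362−272)/87.486) ≈ 1.2401 kBq.

1.24 kBq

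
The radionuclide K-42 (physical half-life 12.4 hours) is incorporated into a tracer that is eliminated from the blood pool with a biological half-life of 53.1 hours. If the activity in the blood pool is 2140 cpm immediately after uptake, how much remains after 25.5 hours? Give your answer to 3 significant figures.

369 cpm

1/t_eff = 1/t_phys + 1/t_biol = 1/12.4 + 1/53.1 = 0.099478 per hour.
t_eff = 12.4 × 53.1 / (12.4 + 53.1) ≈ 10.053 hours.
Remaining = 2140 × (1/2)^(25.5/10.053) = 2140 × (1/2)^2.5367 ≈ 368.81 cpm.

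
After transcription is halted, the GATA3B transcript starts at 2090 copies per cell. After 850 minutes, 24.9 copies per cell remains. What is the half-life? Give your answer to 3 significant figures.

A/A₀ = 24.9/2090 ≈ 0.011914.
n = log₂(83.936) ≈ 6.3912 half-lives elapsed in 850 minutes.
t½ = 850/6.3912 ≈ 133 minutes.

133 minutes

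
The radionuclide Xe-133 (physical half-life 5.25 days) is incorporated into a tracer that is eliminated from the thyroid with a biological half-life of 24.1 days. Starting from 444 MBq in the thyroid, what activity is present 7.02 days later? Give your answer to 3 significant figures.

1/t_eff = 1/t_phys + 1/t_biol = 1/5.25 + 1/24.1 = 0.23197 per day.
t_eff = 5.25 × 24.1 / (5.25 + 24.1) ≈ 4.3109 days.
Remaining = 444 × (1/2)^(7.02/4.3109) = 444 × (1/2)^1.6284 ≈ 143.61 MBq.

144 MBq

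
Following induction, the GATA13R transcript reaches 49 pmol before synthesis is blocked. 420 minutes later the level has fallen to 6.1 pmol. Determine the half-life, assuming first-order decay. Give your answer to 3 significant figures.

A/A₀ = 6.1/49 ≈ 0.12449.
n = log₂(8.0328) ≈ 3.0059 half-lives elapsed in 420 minutes.
t½ = 420/3.0059 ≈ 139.73 minutes.

140 minutes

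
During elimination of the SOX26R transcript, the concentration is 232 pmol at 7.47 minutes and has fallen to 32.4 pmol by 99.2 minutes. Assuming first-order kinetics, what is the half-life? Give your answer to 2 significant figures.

32 minutes

Over Δt = 99.2 − 7.47 = 91.73 minutes, the level fell by a factor of 232/32.4 ≈ 7.1605.
n = log₂(7.1605) ≈ 2.8401 half-lives, so t½ = 91.73/2.8401 ≈ 32.299 minutes.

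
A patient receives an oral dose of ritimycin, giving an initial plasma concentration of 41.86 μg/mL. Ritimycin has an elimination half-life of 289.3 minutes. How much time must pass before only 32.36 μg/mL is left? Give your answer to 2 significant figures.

Fraction remaining = 32.36/41.86 ≈ 0.77305.
n = log₂(41.86/32.36) = ln(1.2936)/ln 2 ≈ 0.37136 half-lives.
t = n × t½ = 0.37136 × 289.3 ≈ 107.43 minutes.

110 minutes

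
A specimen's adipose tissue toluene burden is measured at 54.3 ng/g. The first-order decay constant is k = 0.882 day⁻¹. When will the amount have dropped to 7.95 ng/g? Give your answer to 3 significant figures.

t½ = ln 2 / k = 0.69315 / 0.882 ≈ 0.78588 days.
Fraction remaining = 7.95/54.3 ≈ 0.14641.
n = log₂(54.3/7.95) = ln(6.8302)/ln 2 ≈ 2.7719 half-lives.
t = n × t½ = 2.7719 × 0.78588 ≈ 2.1784 days.

2.18 days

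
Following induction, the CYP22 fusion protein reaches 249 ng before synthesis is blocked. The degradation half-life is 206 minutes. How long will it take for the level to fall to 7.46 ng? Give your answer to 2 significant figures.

1000 minutes

Fraction remaining = 7.46/249 ≈ 0.02996.
n = log₂(249/7.46) = ln(33.378)/ln 2 ≈ 5.0608 half-lives.
t = n × t½ = 5.0608 × 206 ≈ 1042.5 minutes.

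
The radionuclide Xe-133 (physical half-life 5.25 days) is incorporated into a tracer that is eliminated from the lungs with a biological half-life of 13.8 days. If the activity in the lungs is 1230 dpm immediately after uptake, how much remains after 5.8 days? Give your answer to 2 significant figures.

1/t_eff = 1/t_phys + 1/t_biol = 1/5.25 + 1/13.8 = 0.26294 per day.
t_eff = 5.25 × 13.8 / (5.25 + 13.8) ≈ 3.8031 days.
Remaining = 1230 × (1/2)^(5.8/3.8031) = 1230 × (1/2)^1.5251 ≈ 427.38 dpm.

430 dpm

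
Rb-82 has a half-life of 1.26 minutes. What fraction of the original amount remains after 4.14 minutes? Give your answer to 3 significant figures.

0.103

n = 4.14/1.26 ≈ 3.2857 half-lives.
Fraction remaining = (1/2)^3.2857 ≈ 0.10254.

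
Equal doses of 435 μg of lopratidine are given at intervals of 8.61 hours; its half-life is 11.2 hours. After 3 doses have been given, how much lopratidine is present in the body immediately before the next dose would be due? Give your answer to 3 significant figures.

493 μg

The 3 doses were given 25.83, 17.22, 8.61 hours ago.
Total = 435·(1/2)^(25.83/11.2) + 435·(1/2)^(17.22/11.2) + 435·(1/2)^(8.61/11.2)
      = 87.951 + 149.85 + 255.31 ≈ 493.11 μg.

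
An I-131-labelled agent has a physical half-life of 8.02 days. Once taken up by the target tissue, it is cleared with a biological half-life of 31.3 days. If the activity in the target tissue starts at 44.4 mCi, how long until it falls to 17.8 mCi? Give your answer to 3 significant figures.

8.42 days

1/t_eff = 1/t_phys + 1/t_biol = 1/8.02 + 1/31.3 = 0.15664 per day.
t_eff = 8.02 × 31.3 / (8.02 + 31.3) ≈ 6.3842 days.
n = log₂(44.4/17.8) ≈ 1.3187; t = 1.3187 × 6.3842 ≈ 8.4187 days.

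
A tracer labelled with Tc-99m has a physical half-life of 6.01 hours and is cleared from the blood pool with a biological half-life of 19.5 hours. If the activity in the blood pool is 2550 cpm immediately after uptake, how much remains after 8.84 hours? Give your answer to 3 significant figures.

1/t_eff = 1/t_phys + 1/t_biol = 1/6.01 + 1/19.5 = 0.21767 per hour.
t_eff = 6.01 × 19.5 / (6.01 + 19.5) ≈ 4.5941 hours.
Remaining = 2550 × (1/2)^(8.84/4.5941) = 2550 × (1/2)^1.9242 ≈ 671.88 cpm.

672 cpm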